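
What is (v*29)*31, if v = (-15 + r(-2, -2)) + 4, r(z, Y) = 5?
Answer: -5394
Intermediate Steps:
v = -6 (v = (-15 + 5) + 4 = -10 + 4 = -6)
(v*29)*31 = -6*29*31 = -174*31 = -5394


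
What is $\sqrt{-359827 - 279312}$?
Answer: $i \sqrt{639139} \approx 799.46 i$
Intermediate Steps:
$\sqrt{-359827 - 279312} = \sqrt{-639139} = i \sqrt{639139}$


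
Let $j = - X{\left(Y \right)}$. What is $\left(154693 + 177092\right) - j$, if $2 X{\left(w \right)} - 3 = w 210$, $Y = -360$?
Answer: $\frac{587973}{2} \approx 2.9399 \cdot 10^{5}$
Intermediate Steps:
$X{\left(w \right)} = \frac{3}{2} + 105 w$ ($X{\left(w \right)} = \frac{3}{2} + \frac{w 210}{2} = \frac{3}{2} + \frac{210 w}{2} = \frac{3}{2} + 105 w$)
$j = \frac{75597}{2}$ ($j = - (\frac{3}{2} + 105 \left(-360\right)) = - (\frac{3}{2} - 37800) = \left(-1\right) \left(- \frac{75597}{2}\right) = \frac{75597}{2} \approx 37799.0$)
$\left(154693 + 177092\right) - j = \left(154693 + 177092\right) - \frac{75597}{2} = 331785 - \frac{75597}{2} = \frac{587973}{2}$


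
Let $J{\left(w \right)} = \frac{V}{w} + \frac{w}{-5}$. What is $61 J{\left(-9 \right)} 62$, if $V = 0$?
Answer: $\frac{34038}{5} \approx 6807.6$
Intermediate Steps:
$J{\left(w \right)} = - \frac{w}{5}$ ($J{\left(w \right)} = \frac{0}{w} + \frac{w}{-5} = 0 + w \left(- \frac{1}{5}\right) = 0 - \frac{w}{5} = - \frac{w}{5}$)
$61 J{\left(-9 \right)} 62 = 61 \left(\left(- \frac{1}{5}\right) \left(-9\right)\right) 62 = 61 \cdot \frac{9}{5} \cdot 62 = \frac{549}{5} \cdot 62 = \frac{34038}{5}$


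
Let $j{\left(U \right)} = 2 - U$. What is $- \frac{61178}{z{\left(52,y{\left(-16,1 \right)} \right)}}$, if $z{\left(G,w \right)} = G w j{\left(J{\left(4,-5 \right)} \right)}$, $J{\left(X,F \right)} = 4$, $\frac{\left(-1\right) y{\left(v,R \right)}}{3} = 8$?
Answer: $- \frac{2353}{96} \approx -24.51$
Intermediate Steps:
$y{\left(v,R \right)} = -24$ ($y{\left(v,R \right)} = \left(-3\right) 8 = -24$)
$z{\left(G,w \right)} = - 2 G w$ ($z{\left(G,w \right)} = G w \left(2 - 4\right) = G w \left(-2\right) = - 2 G w$)
$- \frac{61178}{z{\left(52,y{\left(-16,1 \right)} \right)}} = - \frac{61178}{\left(-2\right) 52 \left(-24\right)} = - \frac{61178}{2496} = \left(-61178\right) \frac{1}{2496} = - \frac{2353}{96}$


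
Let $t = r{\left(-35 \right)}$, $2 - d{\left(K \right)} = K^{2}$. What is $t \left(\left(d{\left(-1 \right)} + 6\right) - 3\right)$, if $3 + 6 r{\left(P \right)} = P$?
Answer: $- \frac{76}{3} \approx -25.333$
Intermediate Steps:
$d{\left(K \right)} = 2 - K^{2}$
$r{\left(P \right)} = - \frac{1}{2} + \frac{P}{6}$
$t = - \frac{19}{3}$ ($t = - \frac{1}{2} + \frac{1}{6} \left(-35\right) = - \frac{1}{2} - \frac{35}{6} = - \frac{19}{3} \approx -6.3333$)
$t \left(\left(d{\left(-1 \right)} + 6\right) - 3\right) = - \frac{19 \left(\left(\left(2 - \left(-1\right)^{2}\right) + 6\right) - 3\right)}{3} = - \frac{19 \left(\left(\left(2 - 1\right) + 6\right) - 3\right)}{3} = - \frac{19 \left(\left(1 + 6\right) - 3\right)}{3} = - \frac{19 \left(7 - 3\right)}{3} = \left(- \frac{19}{3}\right) 4 = - \frac{76}{3}$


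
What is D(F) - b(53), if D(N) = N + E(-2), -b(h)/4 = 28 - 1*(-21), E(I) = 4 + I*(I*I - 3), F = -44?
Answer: 154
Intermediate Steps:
E(I) = 4 + I*(-3 + I²) (E(I) = 4 + I*(I² - 3) = 4 + I*(-3 + I²))
b(h) = -196 (b(h) = -4*(28 - 1*(-21)) = -4*(28 + 21) = -4*49 = -196)
D(N) = 2 + N (D(N) = N + (4 + (-2)³ - 3*(-2)) = N + (4 - 8 + 6) = N + 2 = 2 + N)
D(F) - b(53) = (2 - 44) - 1*(-196) = -42 + 196 = 154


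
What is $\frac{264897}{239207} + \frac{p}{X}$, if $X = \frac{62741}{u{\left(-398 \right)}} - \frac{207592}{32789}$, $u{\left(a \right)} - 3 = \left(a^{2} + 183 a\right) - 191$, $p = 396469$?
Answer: $- \frac{265503852083640274019}{3747753066242465} \approx -70844.0$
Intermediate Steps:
$u{\left(a \right)} = -188 + a^{2} + 183 a$ ($u{\left(a \right)} = 3 - \left(191 - a^{2} - 183 a\right) = 3 + \left(-191 + a^{2} + 183 a\right) = -188 + a^{2} + 183 a$)
$X = - \frac{15667405495}{2799590398}$ ($X = \frac{62741}{-188 + \left(-398\right)^{2} + 183 \left(-398\right)} - \frac{207592}{32789} = \frac{62741}{-188 + 158404 - 72834} - \frac{207592}{32789} = \frac{62741}{85382} - \frac{207592}{32789} = - \frac{15667405495}{2799590398} \approx -5.5963$)
$\frac{264897}{239207} + \frac{p}{X} = \frac{264897}{239207} + \frac{396469}{- \frac{15667405495}{2799590398}} = 264897 \cdot \frac{1}{239207} + 396469 \left(- \frac{2799590398}{15667405495}\right) = \frac{264897}{239207} - \frac{1109950805504662}{15667405495} = - \frac{265503852083640274019}{3747753066242465}$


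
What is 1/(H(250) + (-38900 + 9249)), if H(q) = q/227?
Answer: -227/6730527 ≈ -3.3727e-5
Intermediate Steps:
H(q) = q/227 (H(q) = q*(1/227) = q/227)
1/(H(250) + (-38900 + 9249)) = 1/((1/227)*250 + (-38900 + 9249)) = 1/(250/227 - 29651) = 1/(-6730527/227) = -227/6730527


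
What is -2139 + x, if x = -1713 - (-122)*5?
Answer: -3242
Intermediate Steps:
x = -1103 (x = -1713 - 1*(-610) = -1713 + 610 = -1103)
-2139 + x = -2139 - 1103 = -3242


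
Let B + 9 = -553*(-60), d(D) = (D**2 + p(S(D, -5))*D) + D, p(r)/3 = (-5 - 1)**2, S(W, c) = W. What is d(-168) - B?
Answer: -23259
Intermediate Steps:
p(r) = 108 (p(r) = 3*(-5 - 1)**2 = 3*(-6)**2 = 3*36 = 108)
d(D) = D**2 + 109*D (d(D) = (D**2 + 108*D) + D = D**2 + 109*D)
B = 33171 (B = -9 - 553*(-60) = -9 + 33180 = 33171)
d(-168) - B = -168*(109 - 168) - 1*33171 = -168*(-59) - 33171 = 9912 - 33171 = -23259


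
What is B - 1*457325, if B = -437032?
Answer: -894357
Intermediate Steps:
B - 1*457325 = -437032 - 1*457325 = -437032 - 457325 = -894357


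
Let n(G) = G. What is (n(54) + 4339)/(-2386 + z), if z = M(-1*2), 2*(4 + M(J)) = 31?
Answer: -8786/4749 ≈ -1.8501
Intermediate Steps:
M(J) = 23/2 (M(J) = -4 + (½)*31 = -4 + 31/2 = 23/2)
z = 23/2 ≈ 11.500
(n(54) + 4339)/(-2386 + z) = (54 + 4339)/(-2386 + 23/2) = 4393/(-4749/2) = 4393*(-2/4749) = -8786/4749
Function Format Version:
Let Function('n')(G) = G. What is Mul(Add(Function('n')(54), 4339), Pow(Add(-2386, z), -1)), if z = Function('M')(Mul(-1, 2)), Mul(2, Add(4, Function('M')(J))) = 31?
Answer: Rational(-8786, 4749) ≈ -1.8501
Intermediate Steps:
Function('M')(J) = Rational(23, 2) (Function('M')(J) = Add(-4, Mul(Rational(1, 2), 31)) = Add(-4, Rational(31, 2)) = Rational(23, 2))
z = Rational(23, 2) ≈ 11.500
Mul(Add(Function('n')(54), 4339), Pow(Add(-2386, z), -1)) = Mul(Add(54, 4339), Pow(Add(-2386, Rational(23, 2)), -1)) = Mul(4393, Pow(Rational(-4749, 2), -1)) = Mul(4393, Rational(-2, 4749)) = Rational(-8786, 4749)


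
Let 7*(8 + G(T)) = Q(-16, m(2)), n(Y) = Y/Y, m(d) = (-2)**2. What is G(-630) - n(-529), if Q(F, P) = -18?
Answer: -81/7 ≈ -11.571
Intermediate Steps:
m(d) = 4
n(Y) = 1
G(T) = -74/7 (G(T) = -8 + (1/7)*(-18) = -8 - 18/7 = -74/7)
G(-630) - n(-529) = -74/7 - 1*1 = -74/7 - 1 = -81/7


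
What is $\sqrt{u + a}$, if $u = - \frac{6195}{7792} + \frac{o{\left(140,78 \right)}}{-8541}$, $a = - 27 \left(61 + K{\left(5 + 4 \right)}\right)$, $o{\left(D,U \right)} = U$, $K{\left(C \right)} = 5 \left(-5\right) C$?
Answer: $\frac{\sqrt{805739893214115}}{426612} \approx 66.537$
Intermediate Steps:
$K{\left(C \right)} = - 25 C$
$a = 4428$ ($a = - 27 \left(61 - 25 \left(5 + 4\right)\right) = - 27 \left(61 - 225\right) = \left(-27\right) \left(-164\right) = 4428$)
$u = - \frac{1372289}{1706448}$ ($u = - \frac{6195}{7792} + \frac{78}{-8541} = \left(-6195\right) \frac{1}{7792} + 78 \left(- \frac{1}{8541}\right) = - \frac{6195}{7792} - \frac{2}{219} = - \frac{1372289}{1706448} \approx -0.80418$)
$\sqrt{u + a} = \sqrt{- \frac{1372289}{1706448} + 4428} = \sqrt{\frac{7554779455}{1706448}} = \frac{\sqrt{805739893214115}}{426612}$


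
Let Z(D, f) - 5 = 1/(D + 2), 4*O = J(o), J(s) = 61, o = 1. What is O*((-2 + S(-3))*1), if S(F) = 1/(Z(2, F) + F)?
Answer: -427/18 ≈ -23.722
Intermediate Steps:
O = 61/4 (O = (¼)*61 = 61/4 ≈ 15.250)
Z(D, f) = 5 + 1/(2 + D) (Z(D, f) = 5 + 1/(D + 2) = 5 + 1/(2 + D))
S(F) = 1/(21/4 + F) (S(F) = 1/((11 + 5*2)/(2 + 2) + F) = 1/((11 + 10)/4 + F) = 1/((¼)*21 + F) = 1/(21/4 + F))
O*((-2 + S(-3))*1) = 61*((-2 + 4/(21 + 4*(-3)))*1)/4 = 61*((-2 + 4/(21 - 12))*1)/4 = 61*((-2 + 4/9)*1)/4 = 61*(-14/9*1)/4 = (61/4)*(-14/9) = -427/18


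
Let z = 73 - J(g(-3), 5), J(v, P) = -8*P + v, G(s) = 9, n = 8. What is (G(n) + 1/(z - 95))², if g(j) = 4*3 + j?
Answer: 6724/81 ≈ 83.012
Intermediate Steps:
g(j) = 12 + j
J(v, P) = v - 8*P
z = 104 (z = 73 - ((12 - 3) - 8*5) = 73 - (9 - 40) = 73 - 1*(-31) = 73 + 31 = 104)
(G(n) + 1/(z - 95))² = (9 + 1/(104 - 95))² = (9 + 1/9)² = (9 + ⅑)² = (82/9)² = 6724/81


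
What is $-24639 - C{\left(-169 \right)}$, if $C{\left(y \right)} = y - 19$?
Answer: $-24451$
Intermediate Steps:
$C{\left(y \right)} = -19 + y$
$-24639 - C{\left(-169 \right)} = -24639 - \left(-19 - 169\right) = -24639 - -188 = -24639 + 188 = -24451$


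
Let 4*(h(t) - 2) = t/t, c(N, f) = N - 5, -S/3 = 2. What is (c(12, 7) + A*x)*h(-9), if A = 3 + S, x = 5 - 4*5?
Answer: 117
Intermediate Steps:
S = -6 (S = -3*2 = -6)
c(N, f) = -5 + N
x = -15 (x = 5 - 20 = -15)
h(t) = 9/4 (h(t) = 2 + (t/t)/4 = 2 + (¼)*1 = 2 + ¼ = 9/4)
A = -3 (A = 3 - 6 = -3)
(c(12, 7) + A*x)*h(-9) = ((-5 + 12) - 3*(-15))*(9/4) = (7 + 45)*(9/4) = 52*(9/4) = 117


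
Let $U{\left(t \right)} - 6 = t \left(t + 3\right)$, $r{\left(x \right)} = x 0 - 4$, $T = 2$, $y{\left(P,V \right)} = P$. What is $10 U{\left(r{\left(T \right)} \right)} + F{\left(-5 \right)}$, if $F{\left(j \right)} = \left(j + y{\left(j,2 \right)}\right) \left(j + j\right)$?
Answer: $200$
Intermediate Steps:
$F{\left(j \right)} = 4 j^{2}$ ($F{\left(j \right)} = \left(j + j\right) \left(j + j\right) = 2 j 2 j = 4 j^{2}$)
$r{\left(x \right)} = -4$ ($r{\left(x \right)} = 0 - 4 = -4$)
$U{\left(t \right)} = 6 + t \left(3 + t\right)$ ($U{\left(t \right)} = 6 + t \left(t + 3\right) = 6 + t \left(3 + t\right)$)
$10 U{\left(r{\left(T \right)} \right)} + F{\left(-5 \right)} = 10 \left(6 + \left(-4\right)^{2} + 3 \left(-4\right)\right) + 4 \left(-5\right)^{2} = 10 \left(6 + 16 - 12\right) + 4 \cdot 25 = 10 \cdot 10 + 100 = 100 + 100 = 200$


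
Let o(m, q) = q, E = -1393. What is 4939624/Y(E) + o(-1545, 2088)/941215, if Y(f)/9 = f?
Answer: -4649222025904/11800012455 ≈ -394.00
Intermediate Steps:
Y(f) = 9*f
4939624/Y(E) + o(-1545, 2088)/941215 = 4939624/((9*(-1393))) + 2088/941215 = 4939624/(-12537) + 2088*(1/941215) = 4939624*(-1/12537) + 2088/941215 = -4939624/12537 + 2088/941215 = -4649222025904/11800012455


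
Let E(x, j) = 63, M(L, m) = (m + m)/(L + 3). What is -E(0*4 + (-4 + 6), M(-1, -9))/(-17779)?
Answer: 63/17779 ≈ 0.0035435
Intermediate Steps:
M(L, m) = 2*m/(3 + L) (M(L, m) = (2*m)/(3 + L) = 2*m/(3 + L))
-E(0*4 + (-4 + 6), M(-1, -9))/(-17779) = -1*63/(-17779) = -63*(-1/17779) = 63/17779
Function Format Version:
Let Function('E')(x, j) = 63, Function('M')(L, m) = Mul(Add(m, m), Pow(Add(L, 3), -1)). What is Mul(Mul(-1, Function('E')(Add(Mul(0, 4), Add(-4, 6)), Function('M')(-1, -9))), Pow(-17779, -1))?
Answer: Rational(63, 17779) ≈ 0.0035435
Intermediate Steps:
Function('M')(L, m) = Mul(2, m, Pow(Add(3, L), -1)) (Function('M')(L, m) = Mul(Mul(2, m), Pow(Add(3, L), -1)) = Mul(2, m, Pow(Add(3, L), -1)))
Mul(Mul(-1, Function('E')(Add(Mul(0, 4), Add(-4, 6)), Function('M')(-1, -9))), Pow(-17779, -1)) = Mul(Mul(-1, 63), Pow(-17779, -1)) = Mul(-63, Rational(-1, 17779)) = Rational(63, 17779)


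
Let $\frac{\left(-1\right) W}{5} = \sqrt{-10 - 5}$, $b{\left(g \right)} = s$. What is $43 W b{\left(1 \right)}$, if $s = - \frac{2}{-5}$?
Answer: $- 86 i \sqrt{15} \approx - 333.08 i$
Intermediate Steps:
$s = \frac{2}{5}$ ($s = - \frac{2 \left(-1\right)}{5} = \left(-1\right) \left(- \frac{2}{5}\right) = \frac{2}{5} \approx 0.4$)
$b{\left(g \right)} = \frac{2}{5}$
$W = - 5 i \sqrt{15}$ ($W = - 5 \sqrt{-10 - 5} = - 5 \sqrt{-15} = - 5 i \sqrt{15} \approx - 19.365 i$)
$43 W b{\left(1 \right)} = 43 \left(- 5 i \sqrt{15}\right) \frac{2}{5} = - 215 i \sqrt{15} \cdot \frac{2}{5} = - 86 i \sqrt{15}$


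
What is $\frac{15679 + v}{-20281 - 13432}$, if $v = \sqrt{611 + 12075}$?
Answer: $- \frac{15679}{33713} - \frac{\sqrt{12686}}{33713} \approx -0.46841$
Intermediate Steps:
$v = \sqrt{12686} \approx 112.63$
$\frac{15679 + v}{-20281 - 13432} = \frac{15679 + \sqrt{12686}}{-20281 - 13432} = \frac{15679 + \sqrt{12686}}{-33713} = \left(15679 + \sqrt{12686}\right) \left(- \frac{1}{33713}\right) = - \frac{15679}{33713} - \frac{\sqrt{12686}}{33713}$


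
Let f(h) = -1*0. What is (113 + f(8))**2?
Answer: 12769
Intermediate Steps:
f(h) = 0
(113 + f(8))**2 = (113 + 0)**2 = 113**2 = 12769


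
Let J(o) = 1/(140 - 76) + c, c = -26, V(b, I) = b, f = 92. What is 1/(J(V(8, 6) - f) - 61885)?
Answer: -64/3962303 ≈ -1.6152e-5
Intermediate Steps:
J(o) = -1663/64 (J(o) = 1/(140 - 76) - 26 = 1/64 - 26 = -1663/64)
1/(J(V(8, 6) - f) - 61885) = 1/(-1663/64 - 61885) = 1/(-3962303/64) = -64/3962303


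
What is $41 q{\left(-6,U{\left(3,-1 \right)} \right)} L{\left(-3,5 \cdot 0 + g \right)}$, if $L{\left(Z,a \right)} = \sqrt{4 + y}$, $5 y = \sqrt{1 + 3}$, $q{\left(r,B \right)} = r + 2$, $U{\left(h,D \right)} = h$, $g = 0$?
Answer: $- \frac{164 \sqrt{110}}{5} \approx -344.01$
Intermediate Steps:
$q{\left(r,B \right)} = 2 + r$
$y = \frac{2}{5}$ ($y = \frac{\sqrt{1 + 3}}{5} = \frac{\sqrt{4}}{5} = \frac{1}{5} \cdot 2 = \frac{2}{5} \approx 0.4$)
$L{\left(Z,a \right)} = \frac{\sqrt{110}}{5}$ ($L{\left(Z,a \right)} = \sqrt{4 + \frac{2}{5}} = \sqrt{\frac{22}{5}} = \frac{\sqrt{110}}{5}$)
$41 q{\left(-6,U{\left(3,-1 \right)} \right)} L{\left(-3,5 \cdot 0 + g \right)} = 41 \left(2 - 6\right) \frac{\sqrt{110}}{5} = 41 \left(-4\right) \frac{\sqrt{110}}{5} = - 164 \frac{\sqrt{110}}{5} = - \frac{164 \sqrt{110}}{5}$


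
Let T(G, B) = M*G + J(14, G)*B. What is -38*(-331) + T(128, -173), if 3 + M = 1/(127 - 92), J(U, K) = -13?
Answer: 505633/35 ≈ 14447.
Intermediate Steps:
M = -104/35 (M = -3 + 1/(127 - 92) = -3 + 1/35 = -104/35 ≈ -2.9714)
T(G, B) = -13*B - 104*G/35 (T(G, B) = -104*G/35 - 13*B = -13*B - 104*G/35)
-38*(-331) + T(128, -173) = -38*(-331) + (-13*(-173) - 104/35*128) = 12578 + (2249 - 13312/35) = 12578 + 65403/35 = 505633/35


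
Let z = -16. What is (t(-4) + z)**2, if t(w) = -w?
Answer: 144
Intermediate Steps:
(t(-4) + z)**2 = (-1*(-4) - 16)**2 = (4 - 16)**2 = (-12)**2 = 144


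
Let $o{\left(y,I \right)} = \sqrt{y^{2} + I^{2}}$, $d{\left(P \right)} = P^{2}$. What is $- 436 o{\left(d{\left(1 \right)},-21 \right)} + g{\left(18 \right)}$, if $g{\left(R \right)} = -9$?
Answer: $-9 - 436 \sqrt{442} \approx -9175.4$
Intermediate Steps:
$o{\left(y,I \right)} = \sqrt{I^{2} + y^{2}}$
$- 436 o{\left(d{\left(1 \right)},-21 \right)} + g{\left(18 \right)} = - 436 \sqrt{\left(-21\right)^{2} + \left(1^{2}\right)^{2}} - 9 = - 436 \sqrt{441 + 1^{2}} - 9 = - 436 \sqrt{441 + 1} - 9 = - 436 \sqrt{442} - 9 = -9 - 436 \sqrt{442}$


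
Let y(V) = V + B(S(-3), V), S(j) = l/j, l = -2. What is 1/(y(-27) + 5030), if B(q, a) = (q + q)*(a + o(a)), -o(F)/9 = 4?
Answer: 1/4919 ≈ 0.00020329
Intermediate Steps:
o(F) = -36 (o(F) = -9*4 = -36)
S(j) = -2/j
B(q, a) = 2*q*(-36 + a) (B(q, a) = (q + q)*(a - 36) = (2*q)*(-36 + a) = 2*q*(-36 + a))
y(V) = -48 + 7*V/3 (y(V) = V + 2*(-2/(-3))*(-36 + V) = V + 2*(-2*(-⅓))*(-36 + V) = V + 2*(⅔)*(-36 + V) = V + (-48 + 4*V/3) = -48 + 7*V/3)
1/(y(-27) + 5030) = 1/((-48 + (7/3)*(-27)) + 5030) = 1/((-48 - 63) + 5030) = 1/(-111 + 5030) = 1/4919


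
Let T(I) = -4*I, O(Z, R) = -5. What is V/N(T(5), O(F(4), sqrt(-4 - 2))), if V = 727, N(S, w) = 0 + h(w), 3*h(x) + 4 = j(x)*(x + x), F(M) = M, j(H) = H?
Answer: 2181/46 ≈ 47.413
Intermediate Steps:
h(x) = -4/3 + 2*x**2/3 (h(x) = -4/3 + (x*(x + x))/3 = -4/3 + (x*(2*x))/3 = -4/3 + (2*x**2)/3 = -4/3 + 2*x**2/3)
N(S, w) = -4/3 + 2*w**2/3 (N(S, w) = 0 + (-4/3 + 2*w**2/3) = -4/3 + 2*w**2/3)
V/N(T(5), O(F(4), sqrt(-4 - 2))) = 727/(-4/3 + (2/3)*(-5)**2) = 727/(-4/3 + (2/3)*25) = 727/(-4/3 + 50/3) = 727/(46/3) = 727*(3/46) = 2181/46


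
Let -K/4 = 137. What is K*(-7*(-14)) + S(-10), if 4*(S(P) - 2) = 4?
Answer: -53701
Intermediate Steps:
K = -548 (K = -4*137 = -548)
S(P) = 3 (S(P) = 2 + (¼)*4 = 2 + 1 = 3)
K*(-7*(-14)) + S(-10) = -(-3836)*(-14) + 3 = -548*98 + 3 = -53704 + 3 = -53701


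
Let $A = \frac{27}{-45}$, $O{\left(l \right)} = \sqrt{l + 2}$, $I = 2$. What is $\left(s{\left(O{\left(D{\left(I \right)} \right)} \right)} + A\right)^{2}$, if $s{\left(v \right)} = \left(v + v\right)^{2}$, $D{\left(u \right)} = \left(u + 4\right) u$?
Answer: $\frac{76729}{25} \approx 3069.2$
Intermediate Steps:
$D{\left(u \right)} = u \left(4 + u\right)$ ($D{\left(u \right)} = \left(4 + u\right) u = u \left(4 + u\right)$)
$O{\left(l \right)} = \sqrt{2 + l}$
$A = - \frac{3}{5}$ ($A = 27 \left(- \frac{1}{45}\right) = - \frac{3}{5} \approx -0.6$)
$s{\left(v \right)} = 4 v^{2}$ ($s{\left(v \right)} = \left(2 v\right)^{2} = 4 v^{2}$)
$\left(s{\left(O{\left(D{\left(I \right)} \right)} \right)} + A\right)^{2} = \left(4 \left(\sqrt{2 + 2 \left(4 + 2\right)}\right)^{2} - \frac{3}{5}\right)^{2} = \left(4 \left(\sqrt{2 + 2 \cdot 6}\right)^{2} - \frac{3}{5}\right)^{2} = \left(4 \left(\sqrt{2 + 12}\right)^{2} - \frac{3}{5}\right)^{2} = \left(4 \left(\sqrt{14}\right)^{2} - \frac{3}{5}\right)^{2} = \left(4 \cdot 14 - \frac{3}{5}\right)^{2} = \left(56 - \frac{3}{5}\right)^{2} = \left(\frac{277}{5}\right)^{2} = \frac{76729}{25}$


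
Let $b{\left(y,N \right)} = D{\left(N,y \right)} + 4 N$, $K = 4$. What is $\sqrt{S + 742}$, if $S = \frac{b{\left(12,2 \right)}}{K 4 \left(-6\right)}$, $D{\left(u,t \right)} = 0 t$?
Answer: $\frac{\sqrt{26709}}{6} \approx 27.238$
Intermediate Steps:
$D{\left(u,t \right)} = 0$
$b{\left(y,N \right)} = 4 N$ ($b{\left(y,N \right)} = 0 + 4 N = 4 N$)
$S = - \frac{1}{12}$ ($S = \frac{4 \cdot 2}{4 \cdot 4 \left(-6\right)} = \frac{8}{16 \left(-6\right)} = \frac{8}{-96} = 8 \left(- \frac{1}{96}\right) = - \frac{1}{12} \approx -0.083333$)
$\sqrt{S + 742} = \sqrt{- \frac{1}{12} + 742} = \sqrt{\frac{8903}{12}} = \frac{\sqrt{26709}}{6}$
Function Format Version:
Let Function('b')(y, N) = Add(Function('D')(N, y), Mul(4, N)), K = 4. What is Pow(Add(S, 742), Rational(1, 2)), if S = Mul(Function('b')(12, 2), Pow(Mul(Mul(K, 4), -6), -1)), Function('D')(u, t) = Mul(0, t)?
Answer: Mul(Rational(1, 6), Pow(26709, Rational(1, 2))) ≈ 27.238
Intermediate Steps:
Function('D')(u, t) = 0
Function('b')(y, N) = Mul(4, N) (Function('b')(y, N) = Add(0, Mul(4, N)) = Mul(4, N))
S = Rational(-1, 12) (S = Mul(Mul(4, 2), Pow(Mul(Mul(4, 4), -6), -1)) = Mul(8, Pow(Mul(16, -6), -1)) = Mul(8, Pow(-96, -1)) = Mul(8, Rational(-1, 96)) = Rational(-1, 12) ≈ -0.083333)
Pow(Add(S, 742), Rational(1, 2)) = Pow(Add(Rational(-1, 12), 742), Rational(1, 2)) = Pow(Rational(8903, 12), Rational(1, 2)) = Mul(Rational(1, 6), Pow(26709, Rational(1, 2)))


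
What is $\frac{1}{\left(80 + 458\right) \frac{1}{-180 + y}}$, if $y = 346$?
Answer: $\frac{83}{269} \approx 0.30855$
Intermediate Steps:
$\frac{1}{\left(80 + 458\right) \frac{1}{-180 + y}} = \frac{1}{\left(80 + 458\right) \frac{1}{-180 + 346}} = \frac{1}{538 \cdot \frac{1}{166}} = \frac{1}{\frac{269}{83}} = \frac{83}{269}$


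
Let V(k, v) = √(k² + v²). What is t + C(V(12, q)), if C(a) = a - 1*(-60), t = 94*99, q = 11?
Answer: 9366 + √265 ≈ 9382.3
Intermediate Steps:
t = 9306
C(a) = 60 + a (C(a) = a + 60 = 60 + a)
t + C(V(12, q)) = 9306 + (60 + √(12² + 11²)) = 9306 + (60 + √(144 + 121)) = 9306 + (60 + √265) = 9366 + √265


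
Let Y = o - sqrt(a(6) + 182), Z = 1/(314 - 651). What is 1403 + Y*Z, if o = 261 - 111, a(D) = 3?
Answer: 472661/337 + sqrt(185)/337 ≈ 1402.6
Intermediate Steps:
Z = -1/337 (Z = 1/(-337) = -1/337 ≈ -0.0029674)
o = 150
Y = 150 - sqrt(185) (Y = 150 - sqrt(3 + 182) = 150 - sqrt(185) ≈ 136.40)
1403 + Y*Z = 1403 + (150 - sqrt(185))*(-1/337) = 1403 + (-150/337 + sqrt(185)/337) = 472661/337 + sqrt(185)/337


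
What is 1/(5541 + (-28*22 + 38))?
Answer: 1/4963 ≈ 0.00020149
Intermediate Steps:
1/(5541 + (-28*22 + 38)) = 1/(5541 + (-616 + 38)) = 1/(5541 - 578) = 1/4963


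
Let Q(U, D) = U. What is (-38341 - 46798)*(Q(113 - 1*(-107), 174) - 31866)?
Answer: 2694308794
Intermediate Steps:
(-38341 - 46798)*(Q(113 - 1*(-107), 174) - 31866) = (-38341 - 46798)*((113 - 1*(-107)) - 31866) = -85139*((113 + 107) - 31866) = -85139*(220 - 31866) = -85139*(-31646) = 2694308794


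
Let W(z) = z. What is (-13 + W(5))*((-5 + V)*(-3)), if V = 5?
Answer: 0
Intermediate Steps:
(-13 + W(5))*((-5 + V)*(-3)) = (-13 + 5)*((-5 + 5)*(-3)) = -0*(-3) = -8*0 = 0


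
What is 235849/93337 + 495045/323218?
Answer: 122436657247/30168198466 ≈ 4.0585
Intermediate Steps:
235849/93337 + 495045/323218 = 122436657247/30168198466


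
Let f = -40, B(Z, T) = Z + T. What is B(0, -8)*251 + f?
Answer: -2048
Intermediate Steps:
B(Z, T) = T + Z
B(0, -8)*251 + f = (-8 + 0)*251 - 40 = -8*251 - 40 = -2008 - 40 = -2048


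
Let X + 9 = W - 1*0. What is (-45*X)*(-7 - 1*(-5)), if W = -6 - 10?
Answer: -2250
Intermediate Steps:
W = -16
X = -25 (X = -9 + (-16 - 1*0) = -9 + (-16 + 0) = -9 - 16 = -25)
(-45*X)*(-7 - 1*(-5)) = (-45*(-25))*(-7 - 1*(-5)) = 1125*(-7 + 5) = 1125*(-2) = -2250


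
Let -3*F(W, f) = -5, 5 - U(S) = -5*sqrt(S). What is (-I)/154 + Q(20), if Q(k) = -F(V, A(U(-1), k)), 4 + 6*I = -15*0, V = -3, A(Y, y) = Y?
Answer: -128/77 ≈ -1.6623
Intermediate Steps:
U(S) = 5 + 5*sqrt(S) (U(S) = 5 - (-5)*sqrt(S) = 5 + 5*sqrt(S))
F(W, f) = 5/3 (F(W, f) = -1/3*(-5) = 5/3)
I = -2/3 (I = -2/3 + (-15*0)/6 = -2/3 + (1/6)*0 = -2/3 + 0 = -2/3 ≈ -0.66667)
Q(k) = -5/3 (Q(k) = -1*5/3 = -5/3)
(-I)/154 + Q(20) = (-1*(-2/3))/154 - 5/3 = (1/154)*(2/3) - 5/3 = 1/231 - 5/3 = -128/77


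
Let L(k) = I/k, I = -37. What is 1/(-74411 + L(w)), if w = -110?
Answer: -110/8185173 ≈ -1.3439e-5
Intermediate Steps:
L(k) = -37/k
1/(-74411 + L(w)) = 1/(-74411 - 37/(-110)) = 1/(-74411 - 37*(-1/110)) = 1/(-74411 + 37/110) = 1/(-8185173/110) = -110/8185173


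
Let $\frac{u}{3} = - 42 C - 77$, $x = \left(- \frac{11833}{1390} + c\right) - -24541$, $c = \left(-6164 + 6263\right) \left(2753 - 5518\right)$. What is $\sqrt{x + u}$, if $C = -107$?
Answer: $\frac{i \sqrt{455881918170}}{1390} \approx 485.75 i$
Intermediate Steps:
$c = -273735$ ($c = 99 \left(-2765\right) = -273735$)
$x = - \frac{346391493}{1390}$ ($x = \left(- \frac{11833}{1390} - 273735\right) - -24541 = \left(\left(-11833\right) \frac{1}{1390} - 273735\right) + 24541 = \left(- \frac{11833}{1390} - 273735\right) + 24541 = - \frac{380503483}{1390} + 24541 = - \frac{346391493}{1390} \approx -2.492 \cdot 10^{5}$)
$u = 13251$ ($u = 3 \left(\left(-42\right) \left(-107\right) - 77\right) = 3 \left(4494 - 77\right) = 3 \cdot 4417 = 13251$)
$\sqrt{x + u} = \sqrt{- \frac{346391493}{1390} + 13251} = \sqrt{- \frac{327972603}{1390}} = \frac{i \sqrt{455881918170}}{1390}$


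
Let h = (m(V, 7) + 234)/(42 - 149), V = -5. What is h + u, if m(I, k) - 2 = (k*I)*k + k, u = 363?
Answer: 38843/107 ≈ 363.02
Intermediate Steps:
m(I, k) = 2 + k + I*k² (m(I, k) = 2 + ((k*I)*k + k) = 2 + ((I*k)*k + k) = 2 + (I*k² + k) = 2 + (k + I*k²) = 2 + k + I*k²)
h = 2/107 (h = ((2 + 7 - 5*7²) + 234)/(42 - 149) = ((2 + 7 - 5*49) + 234)/(-107) = ((2 + 7 - 245) + 234)*(-1/107) = (-236 + 234)*(-1/107) = -2*(-1/107) = 2/107 ≈ 0.018692)
h + u = 2/107 + 363 = 38843/107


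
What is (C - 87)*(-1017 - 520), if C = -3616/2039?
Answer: 278210833/2039 ≈ 1.3644e+5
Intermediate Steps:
C = -3616/2039 (C = -3616*1/2039 = -3616/2039 ≈ -1.7734)
(C - 87)*(-1017 - 520) = (-3616/2039 - 87)*(-1017 - 520) = -181009/2039*(-1537) = 278210833/2039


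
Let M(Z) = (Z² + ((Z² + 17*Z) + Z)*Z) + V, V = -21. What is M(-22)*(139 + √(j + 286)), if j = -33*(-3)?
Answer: -204747 - 1473*√385 ≈ -2.3365e+5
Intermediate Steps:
j = 99
M(Z) = -21 + Z² + Z*(Z² + 18*Z) (M(Z) = (Z² + ((Z² + 17*Z) + Z)*Z) - 21 = (Z² + (Z² + 18*Z)*Z) - 21 = (Z² + Z*(Z² + 18*Z)) - 21 = -21 + Z² + Z*(Z² + 18*Z))
M(-22)*(139 + √(j + 286)) = (-21 + (-22)³ + 19*(-22)²)*(139 + √(99 + 286)) = (-21 - 10648 + 19*484)*(139 + √385) = (-21 - 10648 + 9196)*(139 + √385) = -1473*(139 + √385) = -204747 - 1473*√385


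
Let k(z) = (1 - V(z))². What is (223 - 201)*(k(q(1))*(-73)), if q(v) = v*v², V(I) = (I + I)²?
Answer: -14454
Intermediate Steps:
V(I) = 4*I² (V(I) = (2*I)² = 4*I²)
q(v) = v³
k(z) = (1 - 4*z²)²
(223 - 201)*(k(q(1))*(-73)) = (223 - 201)*((-1 + 4*(1³)²)²*(-73)) = 22*((-1 + 4*1²)²*(-73)) = 22*((-1 + 4*1)²*(-73)) = 22*((-1 + 4)²*(-73)) = 22*(3²*(-73)) = 22*(9*(-73)) = 22*(-657) = -14454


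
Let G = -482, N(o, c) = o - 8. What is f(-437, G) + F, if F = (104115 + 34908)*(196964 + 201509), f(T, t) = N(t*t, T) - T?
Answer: 55397144632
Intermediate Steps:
N(o, c) = -8 + o
f(T, t) = -8 + t² - T (f(T, t) = (-8 + t*t) - T = (-8 + t²) - T = -8 + t² - T)
F = 55396911879 (F = 139023*398473 = 55396911879)
f(-437, G) + F = (-8 + (-482)² - 1*(-437)) + 55396911879 = (-8 + 232324 + 437) + 55396911879 = 232753 + 55396911879 = 55397144632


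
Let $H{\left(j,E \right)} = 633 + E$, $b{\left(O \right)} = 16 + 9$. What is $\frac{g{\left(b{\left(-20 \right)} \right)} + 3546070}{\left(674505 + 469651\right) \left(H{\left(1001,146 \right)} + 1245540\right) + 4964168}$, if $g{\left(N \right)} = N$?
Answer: $\frac{3546095}{1425988325932} \approx 2.4868 \cdot 10^{-6}$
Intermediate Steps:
$b{\left(O \right)} = 25$
$\frac{g{\left(b{\left(-20 \right)} \right)} + 3546070}{\left(674505 + 469651\right) \left(H{\left(1001,146 \right)} + 1245540\right) + 4964168} = \frac{25 + 3546070}{\left(674505 + 469651\right) \left(\left(633 + 146\right) + 1245540\right) + 4964168} = \frac{3546095}{1144156 \left(779 + 1245540\right) + 4964168} = \frac{3546095}{1144156 \cdot 1246319 + 4964168} = \frac{3546095}{1425983361764 + 4964168} = \frac{3546095}{1425988325932}$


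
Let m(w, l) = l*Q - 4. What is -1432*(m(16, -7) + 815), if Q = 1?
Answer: -1151328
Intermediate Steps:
m(w, l) = -4 + l (m(w, l) = l*1 - 4 = l - 4 = -4 + l)
-1432*(m(16, -7) + 815) = -1432*((-4 - 7) + 815) = -1432*(-11 + 815) = -1432*804 = -1151328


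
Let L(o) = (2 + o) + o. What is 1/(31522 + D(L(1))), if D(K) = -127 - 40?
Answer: 1/31355 ≈ 3.1893e-5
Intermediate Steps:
L(o) = 2 + 2*o
D(K) = -167
1/(31522 + D(L(1))) = 1/(31522 - 167) = 1/31355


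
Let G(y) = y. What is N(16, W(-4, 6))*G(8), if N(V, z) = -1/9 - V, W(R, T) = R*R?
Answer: -1160/9 ≈ -128.89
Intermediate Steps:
W(R, T) = R²
N(V, z) = -⅑ - V (N(V, z) = -1*⅑ - V = -⅑ - V)
N(16, W(-4, 6))*G(8) = (-⅑ - 1*16)*8 = (-⅑ - 16)*8 = -145/9*8 = -1160/9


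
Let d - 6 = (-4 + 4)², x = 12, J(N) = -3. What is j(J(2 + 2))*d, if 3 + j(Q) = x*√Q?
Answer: -18 + 72*I*√3 ≈ -18.0 + 124.71*I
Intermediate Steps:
d = 6 (d = 6 + (-4 + 4)² = 6 + 0² = 6 + 0 = 6)
j(Q) = -3 + 12*√Q
j(J(2 + 2))*d = (-3 + 12*√(-3))*6 = (-3 + 12*(I*√3))*6 = (-3 + 12*I*√3)*6 = -18 + 72*I*√3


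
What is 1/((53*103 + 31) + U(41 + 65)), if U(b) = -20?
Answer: 1/5470 ≈ 0.00018282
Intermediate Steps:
1/((53*103 + 31) + U(41 + 65)) = 1/((53*103 + 31) - 20) = 1/((5459 + 31) - 20) = 1/(5490 - 20) = 1/5470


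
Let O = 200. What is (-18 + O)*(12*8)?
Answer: 17472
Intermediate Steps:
(-18 + O)*(12*8) = (-18 + 200)*(12*8) = 182*96 = 17472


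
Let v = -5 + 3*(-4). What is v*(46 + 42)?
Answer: -1496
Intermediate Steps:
v = -17 (v = -5 - 12 = -17)
v*(46 + 42) = -17*(46 + 42) = -17*88 = -1496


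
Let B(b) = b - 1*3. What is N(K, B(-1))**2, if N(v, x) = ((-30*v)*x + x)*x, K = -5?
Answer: 5837056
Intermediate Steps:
B(b) = -3 + b (B(b) = b - 3 = -3 + b)
N(v, x) = x*(x - 30*v*x) (N(v, x) = (-30*v*x + x)*x = (x - 30*v*x)*x = x*(x - 30*v*x))
N(K, B(-1))**2 = ((-3 - 1)**2*(1 - 30*(-5)))**2 = ((-4)**2*(1 + 150))**2 = (16*151)**2 = 2416**2 = 5837056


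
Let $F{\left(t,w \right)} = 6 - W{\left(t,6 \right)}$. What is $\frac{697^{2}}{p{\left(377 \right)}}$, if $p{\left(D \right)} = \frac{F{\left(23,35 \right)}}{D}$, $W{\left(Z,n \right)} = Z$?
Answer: $-10773529$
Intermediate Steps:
$F{\left(t,w \right)} = 6 - t$
$p{\left(D \right)} = - \frac{17}{D}$ ($p{\left(D \right)} = \frac{6 - 23}{D} = - \frac{17}{D}$)
$\frac{697^{2}}{p{\left(377 \right)}} = \frac{697^{2}}{\left(-17\right) \frac{1}{377}} = \frac{485809}{\left(-17\right) \frac{1}{377}} = \frac{485809}{- \frac{17}{377}} = 485809 \left(- \frac{377}{17}\right) = -10773529$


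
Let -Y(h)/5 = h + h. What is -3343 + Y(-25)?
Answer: -3093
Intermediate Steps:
Y(h) = -10*h (Y(h) = -5*(h + h) = -10*h)
-3343 + Y(-25) = -3343 - 10*(-25) = -3343 + 250 = -3093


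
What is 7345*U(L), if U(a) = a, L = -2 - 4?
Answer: -44070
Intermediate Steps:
L = -6
7345*U(L) = 7345*(-6) = -44070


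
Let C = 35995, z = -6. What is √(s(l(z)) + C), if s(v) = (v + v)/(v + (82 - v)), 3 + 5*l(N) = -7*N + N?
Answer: 56*√482365/205 ≈ 189.72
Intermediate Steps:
l(N) = -⅗ - 6*N/5 (l(N) = -⅗ + (-7*N + N)/5 = -⅗ + (-6*N)/5 = -⅗ - 6*N/5)
s(v) = v/41 (s(v) = (2*v)/82 = (2*v)*(1/82) = v/41)
√(s(l(z)) + C) = √((-⅗ - 6/5*(-6))/41 + 35995) = √((-⅗ + 36/5)/41 + 35995) = √((1/41)*(33/5) + 35995) = √(33/205 + 35995) = √(7379008/205) = 56*√482365/205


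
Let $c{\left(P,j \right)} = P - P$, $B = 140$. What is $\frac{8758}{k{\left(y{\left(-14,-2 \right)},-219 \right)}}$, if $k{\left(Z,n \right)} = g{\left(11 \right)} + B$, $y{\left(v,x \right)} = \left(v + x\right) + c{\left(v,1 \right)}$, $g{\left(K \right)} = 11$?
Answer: $58$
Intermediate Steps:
$c{\left(P,j \right)} = 0$
$y{\left(v,x \right)} = v + x$ ($y{\left(v,x \right)} = \left(v + x\right) + 0 = v + x$)
$k{\left(Z,n \right)} = 151$ ($k{\left(Z,n \right)} = 11 + 140 = 151$)
$\frac{8758}{k{\left(y{\left(-14,-2 \right)},-219 \right)}} = \frac{8758}{151} = 8758 \cdot \frac{1}{151} = 58$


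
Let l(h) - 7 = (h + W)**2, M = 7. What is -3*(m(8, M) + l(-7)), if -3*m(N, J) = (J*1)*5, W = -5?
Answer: -418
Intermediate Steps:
m(N, J) = -5*J/3 (m(N, J) = -J*1*5/3 = -J*5/3 = -5*J/3)
l(h) = 7 + (-5 + h)**2 (l(h) = 7 + (h - 5)**2 = 7 + (-5 + h)**2)
-3*(m(8, M) + l(-7)) = -3*(-5/3*7 + (7 + (-5 - 7)**2)) = -3*(-35/3 + (7 + (-12)**2)) = -3*(-35/3 + (7 + 144)) = -3*(-35/3 + 151) = -3*418/3 = -418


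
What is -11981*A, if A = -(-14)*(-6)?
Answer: 1006404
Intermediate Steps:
A = -84 (A = -7*(-2)*(-6) = 14*(-6) = -84)
-11981*A = -11981*(-84) = 1006404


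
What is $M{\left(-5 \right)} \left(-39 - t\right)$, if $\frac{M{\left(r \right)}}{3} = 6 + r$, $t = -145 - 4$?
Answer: $330$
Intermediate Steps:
$t = -149$ ($t = -145 - 4 = -149$)
$M{\left(r \right)} = 18 + 3 r$ ($M{\left(r \right)} = 3 \left(6 + r\right) = 18 + 3 r$)
$M{\left(-5 \right)} \left(-39 - t\right) = \left(18 + 3 \left(-5\right)\right) \left(-39 - -149\right) = \left(18 - 15\right) \left(-39 + 149\right) = 3 \cdot 110 = 330$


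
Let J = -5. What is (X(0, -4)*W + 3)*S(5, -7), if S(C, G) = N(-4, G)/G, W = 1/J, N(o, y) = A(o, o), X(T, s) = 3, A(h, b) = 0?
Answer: 0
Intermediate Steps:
N(o, y) = 0
W = -⅕ (W = 1/(-5) = -⅕ ≈ -0.20000)
S(C, G) = 0 (S(C, G) = 0/G = 0)
(X(0, -4)*W + 3)*S(5, -7) = (3*(-⅕) + 3)*0 = (-⅗ + 3)*0 = (12/5)*0 = 0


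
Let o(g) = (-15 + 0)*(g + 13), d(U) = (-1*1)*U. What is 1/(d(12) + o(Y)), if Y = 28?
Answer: -1/627 ≈ -0.0015949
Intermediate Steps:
d(U) = -U
o(g) = -195 - 15*g (o(g) = -15*(13 + g) = -195 - 15*g)
1/(d(12) + o(Y)) = 1/(-1*12 + (-195 - 15*28)) = 1/(-12 + (-195 - 420)) = 1/(-12 - 615) = 1/(-627) = -1/627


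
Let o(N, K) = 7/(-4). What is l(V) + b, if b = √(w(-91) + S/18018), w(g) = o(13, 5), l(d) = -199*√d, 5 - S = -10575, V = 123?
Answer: -199*√123 + I*√41944903/6006 ≈ -2207.0 + 1.0783*I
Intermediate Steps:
S = 10580 (S = 5 - 1*(-10575) = 5 + 10575 = 10580)
o(N, K) = -7/4 (o(N, K) = 7*(-¼) = -7/4)
w(g) = -7/4
b = I*√41944903/6006 (b = √(-7/4 + 10580/18018) = √(-7/4 + 10580*(1/18018)) = √(-7/4 + 5290/9009) = √(-41903/36036) = I*√41944903/6006 ≈ 1.0783*I)
l(V) + b = -199*√123 + I*√41944903/6006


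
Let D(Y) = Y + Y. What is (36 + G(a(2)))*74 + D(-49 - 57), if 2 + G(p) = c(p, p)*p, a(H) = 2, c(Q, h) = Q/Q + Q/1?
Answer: 2748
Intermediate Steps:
c(Q, h) = 1 + Q (c(Q, h) = 1 + Q*1 = 1 + Q)
G(p) = -2 + p*(1 + p) (G(p) = -2 + (1 + p)*p = -2 + p*(1 + p))
D(Y) = 2*Y
(36 + G(a(2)))*74 + D(-49 - 57) = (36 + (-2 + 2*(1 + 2)))*74 + 2*(-49 - 57) = (36 + (-2 + 2*3))*74 + 2*(-106) = (36 + (-2 + 6))*74 - 212 = (36 + 4)*74 - 212 = 40*74 - 212 = 2960 - 212 = 2748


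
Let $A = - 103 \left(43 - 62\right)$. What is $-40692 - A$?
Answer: $-42649$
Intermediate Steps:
$A = 1957$ ($A = \left(-103\right) \left(-19\right) = 1957$)
$-40692 - A = -40692 - 1957 = -42649$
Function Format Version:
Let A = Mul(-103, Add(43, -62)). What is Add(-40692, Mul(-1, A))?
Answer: -42649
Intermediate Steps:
A = 1957 (A = Mul(-103, -19) = 1957)
Add(-40692, Mul(-1, A)) = Add(-40692, Mul(-1, 1957)) = Add(-40692, -1957) = -42649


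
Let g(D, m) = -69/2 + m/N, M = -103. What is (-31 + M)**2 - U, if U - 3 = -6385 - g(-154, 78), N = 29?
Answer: 1409759/58 ≈ 24306.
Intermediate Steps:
g(D, m) = -69/2 + m/29
U = -368311/58 (U = 3 + (-6385 - (-69/2 + (1/29)*78)) = 3 + (-6385 - (-69/2 + 78/29)) = 3 + (-6385 - 1*(-1845/58)) = 3 + (-6385 + 1845/58) = 3 - 368485/58 = -368311/58 ≈ -6350.2)
(-31 + M)**2 - U = (-31 - 103)**2 - 1*(-368311/58) = (-134)**2 + 368311/58 = 17956 + 368311/58 = 1409759/58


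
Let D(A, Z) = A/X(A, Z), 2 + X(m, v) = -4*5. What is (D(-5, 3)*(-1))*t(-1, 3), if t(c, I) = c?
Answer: 5/22 ≈ 0.22727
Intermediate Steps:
X(m, v) = -22 (X(m, v) = -2 - 4*5 = -2 - 20 = -22)
D(A, Z) = -A/22 (D(A, Z) = A/(-22) = A*(-1/22) = -A/22)
(D(-5, 3)*(-1))*t(-1, 3) = (-1/22*(-5)*(-1))*(-1) = ((5/22)*(-1))*(-1) = -5/22*(-1) = 5/22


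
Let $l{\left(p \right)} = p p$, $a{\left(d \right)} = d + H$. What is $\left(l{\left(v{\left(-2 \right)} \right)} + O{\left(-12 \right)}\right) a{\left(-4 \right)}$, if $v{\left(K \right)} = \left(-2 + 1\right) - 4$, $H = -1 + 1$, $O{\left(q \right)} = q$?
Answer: $-52$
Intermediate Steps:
$H = 0$
$a{\left(d \right)} = d$ ($a{\left(d \right)} = d + 0 = d$)
$v{\left(K \right)} = -5$ ($v{\left(K \right)} = -1 - 4 = -5$)
$l{\left(p \right)} = p^{2}$
$\left(l{\left(v{\left(-2 \right)} \right)} + O{\left(-12 \right)}\right) a{\left(-4 \right)} = \left(\left(-5\right)^{2} - 12\right) \left(-4\right) = \left(25 - 12\right) \left(-4\right) = 13 \left(-4\right) = -52$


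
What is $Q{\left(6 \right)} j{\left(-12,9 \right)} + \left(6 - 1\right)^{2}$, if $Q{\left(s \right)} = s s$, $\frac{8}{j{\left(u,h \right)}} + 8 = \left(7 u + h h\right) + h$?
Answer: $-119$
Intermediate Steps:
$j{\left(u,h \right)} = \frac{8}{-8 + h + h^{2} + 7 u}$ ($j{\left(u,h \right)} = \frac{8}{-8 + \left(\left(7 u + h h\right) + h\right)} = \frac{8}{-8 + \left(\left(7 u + h^{2}\right) + h\right)} = \frac{8}{-8 + \left(\left(h^{2} + 7 u\right) + h\right)} = \frac{8}{-8 + \left(h + h^{2} + 7 u\right)} = \frac{8}{-8 + h + h^{2} + 7 u}$)
$Q{\left(s \right)} = s^{2}$
$Q{\left(6 \right)} j{\left(-12,9 \right)} + \left(6 - 1\right)^{2} = 6^{2} \frac{8}{-8 + 9 + 9^{2} + 7 \left(-12\right)} + \left(6 - 1\right)^{2} = 36 \frac{8}{-8 + 9 + 81 - 84} + 5^{2} = 36 \frac{8}{-2} + 25 = 36 \cdot 8 \left(- \frac{1}{2}\right) + 25 = 36 \left(-4\right) + 25 = -144 + 25 = -119$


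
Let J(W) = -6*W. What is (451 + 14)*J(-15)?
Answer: 41850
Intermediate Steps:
(451 + 14)*J(-15) = (451 + 14)*(-6*(-15)) = 465*90 = 41850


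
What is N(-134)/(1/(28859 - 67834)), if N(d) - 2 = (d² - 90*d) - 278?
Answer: -1159116500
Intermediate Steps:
N(d) = -276 + d² - 90*d (N(d) = 2 + ((d² - 90*d) - 278) = 2 + (-278 + d² - 90*d) = -276 + d² - 90*d)
N(-134)/(1/(28859 - 67834)) = (-276 + (-134)² - 90*(-134))/(1/(28859 - 67834)) = (-276 + 17956 + 12060)/(1/(-38975)) = 29740/(-1/38975) = 29740*(-38975) = -1159116500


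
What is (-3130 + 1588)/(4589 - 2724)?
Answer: -1542/1865 ≈ -0.82681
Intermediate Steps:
(-3130 + 1588)/(4589 - 2724) = -1542/1865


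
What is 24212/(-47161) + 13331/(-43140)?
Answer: -1673208971/2034525540 ≈ -0.82241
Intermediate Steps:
24212/(-47161) + 13331/(-43140) = 24212*(-1/47161) + 13331*(-1/43140) = -24212/47161 - 13331/43140 = -1673208971/2034525540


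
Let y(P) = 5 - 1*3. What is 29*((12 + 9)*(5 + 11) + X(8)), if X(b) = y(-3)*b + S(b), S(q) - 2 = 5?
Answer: 10411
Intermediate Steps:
S(q) = 7 (S(q) = 2 + 5 = 7)
y(P) = 2 (y(P) = 5 - 3 = 2)
X(b) = 7 + 2*b (X(b) = 2*b + 7 = 7 + 2*b)
29*((12 + 9)*(5 + 11) + X(8)) = 29*((12 + 9)*(5 + 11) + (7 + 2*8)) = 29*(21*16 + (7 + 16)) = 29*(336 + 23) = 29*359 = 10411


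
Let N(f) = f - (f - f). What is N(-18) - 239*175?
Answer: -41843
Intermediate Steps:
N(f) = f (N(f) = f - 1*0 = f + 0 = f)
N(-18) - 239*175 = -18 - 239*175 = -18 - 41825 = -41843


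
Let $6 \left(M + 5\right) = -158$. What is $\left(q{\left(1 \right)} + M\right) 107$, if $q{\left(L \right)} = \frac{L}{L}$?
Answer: $- \frac{9737}{3} \approx -3245.7$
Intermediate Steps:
$M = - \frac{94}{3}$ ($M = -5 + \frac{1}{6} \left(-158\right) = -5 - \frac{79}{3} = - \frac{94}{3} \approx -31.333$)
$q{\left(L \right)} = 1$
$\left(q{\left(1 \right)} + M\right) 107 = \left(1 - \frac{94}{3}\right) 107 = \left(- \frac{91}{3}\right) 107 = - \frac{9737}{3}$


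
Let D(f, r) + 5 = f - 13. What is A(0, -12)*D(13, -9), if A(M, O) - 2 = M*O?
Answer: -10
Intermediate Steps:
A(M, O) = 2 + M*O
D(f, r) = -18 + f (D(f, r) = -5 + (f - 13) = -5 + (-13 + f) = -18 + f)
A(0, -12)*D(13, -9) = (2 + 0*(-12))*(-18 + 13) = (2 + 0)*(-5) = 2*(-5) = -10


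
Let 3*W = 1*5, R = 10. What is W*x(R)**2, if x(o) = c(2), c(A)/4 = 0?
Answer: 0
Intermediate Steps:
c(A) = 0 (c(A) = 4*0 = 0)
x(o) = 0
W = 5/3 (W = (1*5)/3 = (1/3)*5 = 5/3 ≈ 1.6667)
W*x(R)**2 = (5/3)*0**2 = (5/3)*0 = 0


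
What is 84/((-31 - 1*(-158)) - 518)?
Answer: -84/391 ≈ -0.21483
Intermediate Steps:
84/((-31 - 1*(-158)) - 518) = 84/((-31 + 158) - 518) = 84/(127 - 518) = 84/(-391) = -1/391*84 = -84/391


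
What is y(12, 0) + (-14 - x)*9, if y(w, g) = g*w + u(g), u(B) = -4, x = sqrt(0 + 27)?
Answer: -130 - 27*sqrt(3) ≈ -176.77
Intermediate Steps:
x = 3*sqrt(3) (x = sqrt(27) = 3*sqrt(3) ≈ 5.1962)
y(w, g) = -4 + g*w (y(w, g) = g*w - 4 = -4 + g*w)
y(12, 0) + (-14 - x)*9 = (-4 + 0*12) + (-14 - 3*sqrt(3))*9 = (-4 + 0) + (-14 - 3*sqrt(3))*9 = -4 + (-126 - 27*sqrt(3)) = -130 - 27*sqrt(3)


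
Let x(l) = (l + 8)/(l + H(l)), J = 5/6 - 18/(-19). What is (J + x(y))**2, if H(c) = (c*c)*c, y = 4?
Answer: 14386849/3755844 ≈ 3.8305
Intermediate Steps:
J = 203/114 (J = 5*(1/6) - 18*(-1/19) = 5/6 + 18/19 = 203/114 ≈ 1.7807)
H(c) = c**3 (H(c) = c**2*c = c**3)
x(l) = (8 + l)/(l + l**3) (x(l) = (l + 8)/(l + l**3) = (8 + l)/(l + l**3))
(J + x(y))**2 = (203/114 + (8 + 4)/(4 + 4**3))**2 = (203/114 + 12/(4 + 64))**2 = (203/114 + 12/68)**2 = (203/114 + (1/68)*12)**2 = (203/114 + 3/17)**2 = (3793/1938)**2 = 14386849/3755844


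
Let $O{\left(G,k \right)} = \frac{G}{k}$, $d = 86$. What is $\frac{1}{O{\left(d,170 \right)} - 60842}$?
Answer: $- \frac{85}{5171527} \approx -1.6436 \cdot 10^{-5}$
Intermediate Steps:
$\frac{1}{O{\left(d,170 \right)} - 60842} = \frac{1}{\frac{86}{170} - 60842} = \frac{1}{86 \cdot \frac{1}{170} - 60842} = \frac{1}{\frac{43}{85} - 60842} = \frac{1}{- \frac{5171527}{85}} = - \frac{85}{5171527}$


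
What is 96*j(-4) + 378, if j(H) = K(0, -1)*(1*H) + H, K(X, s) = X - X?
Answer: -6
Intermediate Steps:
K(X, s) = 0
j(H) = H (j(H) = 0*(1*H) + H = 0*H + H = 0 + H = H)
96*j(-4) + 378 = 96*(-4) + 378 = -384 + 378 = -6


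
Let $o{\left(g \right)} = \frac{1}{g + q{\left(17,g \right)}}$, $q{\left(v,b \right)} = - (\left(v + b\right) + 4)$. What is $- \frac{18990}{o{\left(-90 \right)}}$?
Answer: $398790$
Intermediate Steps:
$q{\left(v,b \right)} = -4 - b - v$ ($q{\left(v,b \right)} = - (\left(b + v\right) + 4) = - (4 + b + v) = -4 - b - v$)
$o{\left(g \right)} = - \frac{1}{21}$ ($o{\left(g \right)} = \frac{1}{g - \left(21 + g\right)} = \frac{1}{-21} = - \frac{1}{21}$)
$- \frac{18990}{o{\left(-90 \right)}} = - \frac{18990}{- \frac{1}{21}} = \left(-18990\right) \left(-21\right) = 398790$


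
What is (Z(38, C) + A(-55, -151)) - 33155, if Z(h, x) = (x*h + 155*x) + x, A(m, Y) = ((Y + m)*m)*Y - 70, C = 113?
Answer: -1722133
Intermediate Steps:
A(m, Y) = -70 + Y*m*(Y + m) (A(m, Y) = (m*(Y + m))*Y - 70 = Y*m*(Y + m) - 70 = -70 + Y*m*(Y + m))
Z(h, x) = 156*x + h*x (Z(h, x) = (h*x + 155*x) + x = (155*x + h*x) + x = 156*x + h*x)
(Z(38, C) + A(-55, -151)) - 33155 = (113*(156 + 38) + (-70 - 151*(-55)² - 55*(-151)²)) - 33155 = (113*194 + (-70 - 151*3025 - 55*22801)) - 33155 = (21922 + (-70 - 456775 - 1254055)) - 33155 = (21922 - 1710900) - 33155 = -1688978 - 33155 = -1722133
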